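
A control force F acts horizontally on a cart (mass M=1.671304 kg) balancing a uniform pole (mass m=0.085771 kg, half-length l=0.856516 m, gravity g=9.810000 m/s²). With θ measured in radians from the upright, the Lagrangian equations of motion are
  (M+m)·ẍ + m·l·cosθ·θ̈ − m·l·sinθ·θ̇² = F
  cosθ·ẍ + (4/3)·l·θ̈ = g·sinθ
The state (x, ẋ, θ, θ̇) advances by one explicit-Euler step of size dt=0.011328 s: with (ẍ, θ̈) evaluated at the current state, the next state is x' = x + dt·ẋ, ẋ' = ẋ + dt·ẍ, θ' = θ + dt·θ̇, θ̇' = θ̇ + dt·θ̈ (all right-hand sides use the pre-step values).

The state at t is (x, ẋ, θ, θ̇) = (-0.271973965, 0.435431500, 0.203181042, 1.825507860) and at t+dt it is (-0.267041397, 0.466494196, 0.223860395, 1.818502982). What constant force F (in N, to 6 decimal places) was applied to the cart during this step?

F = 4.724210 N

ẍ = (ẋ'−ẋ)/dt = (0.466494196−0.435431500)/0.011328 = 2.742116
θ̈ = (θ̇'−θ̇)/dt = (1.818502982−1.825507860)/0.011328 = -0.618368
sinθ=0.201786, cosθ=0.979430
F = (M+m)·ẍ + m·l·cosθ·θ̈ − m·l·sinθ·θ̇² = 4.818104 + -0.044493 − 0.049401 = 4.724210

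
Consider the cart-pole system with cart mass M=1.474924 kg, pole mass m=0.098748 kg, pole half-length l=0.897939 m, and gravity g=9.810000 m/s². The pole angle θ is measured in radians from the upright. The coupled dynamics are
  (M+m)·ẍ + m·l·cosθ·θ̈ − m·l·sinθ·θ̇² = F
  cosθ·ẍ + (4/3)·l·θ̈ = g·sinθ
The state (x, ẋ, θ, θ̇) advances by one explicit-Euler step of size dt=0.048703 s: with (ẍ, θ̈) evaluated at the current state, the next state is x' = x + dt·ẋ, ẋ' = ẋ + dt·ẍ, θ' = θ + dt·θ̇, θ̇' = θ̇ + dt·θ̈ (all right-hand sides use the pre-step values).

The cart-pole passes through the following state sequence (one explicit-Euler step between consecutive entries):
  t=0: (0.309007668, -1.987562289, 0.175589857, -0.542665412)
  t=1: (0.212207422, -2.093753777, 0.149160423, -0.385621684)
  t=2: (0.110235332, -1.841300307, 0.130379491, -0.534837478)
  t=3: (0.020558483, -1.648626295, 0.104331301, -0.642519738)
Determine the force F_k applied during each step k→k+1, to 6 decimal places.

step 0→1:
  ẍ = (ẋ'−ẋ)/dt = (-2.093753777−-1.987562289)/0.048703 = -2.180389
  θ̈ = (θ̇'−θ̇)/dt = (-0.385621684−-0.542665412)/0.048703 = 3.224519
  sinθ=0.174689, cosθ=0.984624
  F = (M+m)·ẍ + m·l·cosθ·θ̈ − m·l·sinθ·θ̇² = -3.431217 + 0.281521 − 0.004561 = -3.154258
step 1→2:
  ẍ = (ẋ'−ẋ)/dt = (-1.841300307−-2.093753777)/0.048703 = 5.183530
  θ̈ = (θ̇'−θ̇)/dt = (-0.534837478−-0.385621684)/0.048703 = -3.063791
  sinθ=0.148608, cosθ=0.988896
  F = (M+m)·ẍ + m·l·cosθ·θ̈ − m·l·sinθ·θ̇² = 8.157176 + -0.268649 − 0.001959 = 7.886568
step 2→3:
  ẍ = (ẋ'−ẋ)/dt = (-1.648626295−-1.841300307)/0.048703 = 3.956102
  θ̈ = (θ̇'−θ̇)/dt = (-0.642519738−-0.534837478)/0.048703 = -2.210998
  sinθ=0.130010, cosθ=0.991513
  F = (M+m)·ẍ + m·l·cosθ·θ̈ − m·l·sinθ·θ̇² = 6.225606 + -0.194385 − 0.003298 = 6.027924

F_0 = -3.154258 N
F_1 = 7.886568 N
F_2 = 6.027924 N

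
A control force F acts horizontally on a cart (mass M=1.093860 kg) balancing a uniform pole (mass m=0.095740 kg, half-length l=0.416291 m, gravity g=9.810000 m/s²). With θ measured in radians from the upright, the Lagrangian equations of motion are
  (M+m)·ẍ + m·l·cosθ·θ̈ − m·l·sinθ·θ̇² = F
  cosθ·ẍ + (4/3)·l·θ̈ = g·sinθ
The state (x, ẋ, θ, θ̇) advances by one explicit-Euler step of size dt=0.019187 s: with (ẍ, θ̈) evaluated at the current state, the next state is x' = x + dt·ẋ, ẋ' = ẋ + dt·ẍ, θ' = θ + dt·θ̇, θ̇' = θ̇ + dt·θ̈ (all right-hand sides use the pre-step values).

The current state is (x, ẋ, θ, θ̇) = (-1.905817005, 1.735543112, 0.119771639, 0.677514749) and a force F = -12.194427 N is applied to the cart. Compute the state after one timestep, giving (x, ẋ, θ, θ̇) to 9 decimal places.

sinθ=0.119485485, cosθ=0.992835948
temp = (F + m·l·θ̇²·sinθ)/(M+m) = (-12.194427 + 0.002185965)/1.189600 = -10.249025753
θ̈ = (g·sinθ − cosθ·temp)/(l·(4/3 − m·cos²θ/(M+m))) = 21.737761775
ẍ = temp − m·l·θ̈·cosθ/(M+m) = -10.972098191
Euler: x'=-1.905817005+0.019187·1.735543112=-1.872517139, ẋ'=1.735543112+0.019187·-10.972098191=1.525021464
       θ'=0.119771639+0.019187·0.677514749=0.132771114, θ̇'=0.677514749+0.019187·21.737761775=1.094597184

(-1.872517139, 1.525021464, 0.132771114, 1.094597184)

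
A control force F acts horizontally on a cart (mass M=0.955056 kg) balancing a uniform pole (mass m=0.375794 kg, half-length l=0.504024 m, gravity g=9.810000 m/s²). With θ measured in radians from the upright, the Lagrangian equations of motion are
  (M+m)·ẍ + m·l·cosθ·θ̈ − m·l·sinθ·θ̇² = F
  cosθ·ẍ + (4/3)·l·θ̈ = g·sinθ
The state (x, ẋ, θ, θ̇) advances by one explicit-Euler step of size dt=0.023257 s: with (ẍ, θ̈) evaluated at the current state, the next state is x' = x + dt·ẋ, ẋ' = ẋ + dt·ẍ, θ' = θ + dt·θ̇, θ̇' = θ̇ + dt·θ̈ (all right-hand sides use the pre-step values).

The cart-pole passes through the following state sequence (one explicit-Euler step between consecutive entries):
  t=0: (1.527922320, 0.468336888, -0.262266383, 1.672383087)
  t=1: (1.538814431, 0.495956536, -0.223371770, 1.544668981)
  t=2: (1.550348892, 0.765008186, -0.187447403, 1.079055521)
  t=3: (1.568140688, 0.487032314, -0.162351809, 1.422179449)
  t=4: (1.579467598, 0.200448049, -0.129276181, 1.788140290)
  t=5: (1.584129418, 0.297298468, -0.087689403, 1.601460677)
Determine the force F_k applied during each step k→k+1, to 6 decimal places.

step 0→1:
  ẍ = (ẋ'−ẋ)/dt = (0.495956536−0.468336888)/0.023257 = 1.187584
  θ̈ = (θ̇'−θ̇)/dt = (1.544668981−1.672383087)/0.023257 = -5.491427
  sinθ=-0.259270, cosθ=0.965805
  F = (M+m)·ẍ + m·l·cosθ·θ̈ − m·l·sinθ·θ̇² = 1.580497 + -1.004559 − -0.137349 = 0.713286
step 1→2:
  ẍ = (ẋ'−ẋ)/dt = (0.765008186−0.495956536)/0.023257 = 11.568631
  θ̈ = (θ̇'−θ̇)/dt = (1.079055521−1.544668981)/0.023257 = -20.020358
  sinθ=-0.221519, cosθ=0.975156
  F = (M+m)·ẍ + m·l·cosθ·θ̈ − m·l·sinθ·θ̇² = 15.396113 + -3.697831 − -0.100111 = 11.798393
step 2→3:
  ẍ = (ẋ'−ẋ)/dt = (0.487032314−0.765008186)/0.023257 = -11.952353
  θ̈ = (θ̇'−θ̇)/dt = (1.422179449−1.079055521)/0.023257 = 14.753577
  sinθ=-0.186352, cosθ=0.982483
  F = (M+m)·ẍ + m·l·cosθ·θ̈ − m·l·sinθ·θ̇² = -15.906789 + 2.745513 − -0.041098 = -13.120178
step 3→4:
  ẍ = (ẋ'−ẋ)/dt = (0.200448049−0.487032314)/0.023257 = -12.322495
  θ̈ = (θ̇'−θ̇)/dt = (1.788140290−1.422179449)/0.023257 = 15.735514
  sinθ=-0.161640, cosθ=0.986850
  F = (M+m)·ẍ + m·l·cosθ·θ̈ − m·l·sinθ·θ̇² = -16.399392 + 2.941258 − -0.061924 = -13.396211
step 4→5:
  ẍ = (ẋ'−ẋ)/dt = (0.297298468−0.200448049)/0.023257 = 4.164356
  θ̈ = (θ̇'−θ̇)/dt = (1.601460677−1.788140290)/0.023257 = -8.026814
  sinθ=-0.128916, cosθ=0.991655
  F = (M+m)·ẍ + m·l·cosθ·θ̈ − m·l·sinθ·θ̇² = 5.542133 + -1.507666 − -0.078075 = 4.112542

F_0 = 0.713286 N
F_1 = 11.798393 N
F_2 = -13.120178 N
F_3 = -13.396211 N
F_4 = 4.112542 N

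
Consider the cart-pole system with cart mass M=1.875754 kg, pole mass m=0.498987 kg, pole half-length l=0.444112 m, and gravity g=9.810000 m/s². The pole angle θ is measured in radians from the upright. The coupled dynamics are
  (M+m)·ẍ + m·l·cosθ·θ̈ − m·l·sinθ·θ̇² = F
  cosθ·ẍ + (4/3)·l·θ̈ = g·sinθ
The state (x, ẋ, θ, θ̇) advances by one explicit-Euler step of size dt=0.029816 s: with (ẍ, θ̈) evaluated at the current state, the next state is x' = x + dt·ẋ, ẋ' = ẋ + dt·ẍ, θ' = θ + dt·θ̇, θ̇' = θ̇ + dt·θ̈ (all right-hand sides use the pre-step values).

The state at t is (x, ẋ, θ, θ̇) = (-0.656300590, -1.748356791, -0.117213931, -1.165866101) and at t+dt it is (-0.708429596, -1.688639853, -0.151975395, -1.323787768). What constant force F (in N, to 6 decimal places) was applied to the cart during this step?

F = 3.625781 N

ẍ = (ẋ'−ẋ)/dt = (-1.688639853−-1.748356791)/0.029816 = 2.002849
θ̈ = (θ̇'−θ̇)/dt = (-1.323787768−-1.165866101)/0.029816 = -5.296541
sinθ=-0.116946, cosθ=0.993138
F = (M+m)·ẍ + m·l·cosθ·θ̈ − m·l·sinθ·θ̇² = 4.756247 + -1.165692 − -0.035226 = 3.625781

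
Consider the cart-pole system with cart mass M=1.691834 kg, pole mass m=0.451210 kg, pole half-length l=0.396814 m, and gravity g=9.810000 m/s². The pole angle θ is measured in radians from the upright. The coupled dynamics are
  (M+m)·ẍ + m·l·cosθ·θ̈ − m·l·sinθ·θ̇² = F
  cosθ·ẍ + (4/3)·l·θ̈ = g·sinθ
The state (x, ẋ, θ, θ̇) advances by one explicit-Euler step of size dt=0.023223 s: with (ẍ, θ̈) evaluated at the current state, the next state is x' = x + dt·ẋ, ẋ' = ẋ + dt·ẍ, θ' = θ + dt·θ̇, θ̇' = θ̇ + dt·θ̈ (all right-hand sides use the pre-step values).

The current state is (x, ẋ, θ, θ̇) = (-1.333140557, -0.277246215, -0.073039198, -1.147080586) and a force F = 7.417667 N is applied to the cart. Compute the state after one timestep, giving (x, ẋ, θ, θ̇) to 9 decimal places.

sinθ=-0.072974275, cosθ=0.997333823
temp = (F + m·l·θ̇²·sinθ)/(M+m) = (7.417667 + -0.017191879)/2.143044 = 3.453253933
θ̈ = (g·sinθ − cosθ·temp)/(l·(4/3 − m·cos²θ/(M+m))) = -9.327550669
ẍ = temp − m·l·θ̈·cosθ/(M+m) = 4.230471806
Euler: x'=-1.333140557+0.023223·-0.277246215=-1.339579046, ẋ'=-0.277246215+0.023223·4.230471806=-0.179001968
       θ'=-0.073039198+0.023223·-1.147080586=-0.099677850, θ̇'=-1.147080586+0.023223·-9.327550669=-1.363694295

(-1.339579046, -0.179001968, -0.099677850, -1.363694295)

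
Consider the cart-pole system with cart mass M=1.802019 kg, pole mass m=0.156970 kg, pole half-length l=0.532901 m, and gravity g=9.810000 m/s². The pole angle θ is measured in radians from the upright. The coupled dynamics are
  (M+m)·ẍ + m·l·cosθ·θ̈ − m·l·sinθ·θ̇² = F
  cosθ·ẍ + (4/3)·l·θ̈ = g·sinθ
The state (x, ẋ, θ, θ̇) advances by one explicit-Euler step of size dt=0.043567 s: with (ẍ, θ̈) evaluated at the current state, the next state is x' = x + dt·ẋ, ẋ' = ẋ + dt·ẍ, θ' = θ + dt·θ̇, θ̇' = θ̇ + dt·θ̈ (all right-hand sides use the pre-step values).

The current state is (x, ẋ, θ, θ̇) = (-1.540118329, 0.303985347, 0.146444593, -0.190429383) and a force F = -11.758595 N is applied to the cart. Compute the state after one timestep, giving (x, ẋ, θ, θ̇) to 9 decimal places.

(-1.526874599, 0.022208614, 0.138148156, 0.289668862)

sinθ=0.145921712, cosθ=0.989296141
temp = (F + m·l·θ̇²·sinθ)/(M+m) = (-11.758595 + 0.000442640)/1.958989 = -6.002153335
θ̈ = (g·sinθ − cosθ·temp)/(l·(4/3 − m·cos²θ/(M+m))) = 11.019768286
ẍ = temp − m·l·θ̈·cosθ/(M+m) = -6.467664363
Euler: x'=-1.540118329+0.043567·0.303985347=-1.526874599, ẋ'=0.303985347+0.043567·-6.467664363=0.022208614
       θ'=0.146444593+0.043567·-0.190429383=0.138148156, θ̇'=-0.190429383+0.043567·11.019768286=0.289668862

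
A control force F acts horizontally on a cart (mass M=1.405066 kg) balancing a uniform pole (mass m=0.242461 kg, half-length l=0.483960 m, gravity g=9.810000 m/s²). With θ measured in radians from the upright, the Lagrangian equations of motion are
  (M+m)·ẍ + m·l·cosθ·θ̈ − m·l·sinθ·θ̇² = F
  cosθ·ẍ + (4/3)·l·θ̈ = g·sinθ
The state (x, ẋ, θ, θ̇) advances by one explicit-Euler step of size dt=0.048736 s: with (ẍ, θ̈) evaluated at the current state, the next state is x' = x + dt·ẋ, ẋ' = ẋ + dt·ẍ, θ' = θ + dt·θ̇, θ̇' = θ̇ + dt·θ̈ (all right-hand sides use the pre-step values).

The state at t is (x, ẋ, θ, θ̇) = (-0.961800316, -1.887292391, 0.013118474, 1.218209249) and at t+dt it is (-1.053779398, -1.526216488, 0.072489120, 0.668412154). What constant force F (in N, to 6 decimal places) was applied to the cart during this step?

ẍ = (ẋ'−ẋ)/dt = (-1.526216488−-1.887292391)/0.048736 = 7.408813
θ̈ = (θ̇'−θ̇)/dt = (0.668412154−1.218209249)/0.048736 = -11.281129
sinθ=0.013118, cosθ=0.999914
F = (M+m)·ẍ + m·l·cosθ·θ̈ − m·l·sinθ·θ̇² = 12.206219 + -1.323630 − 0.002284 = 10.880305

F = 10.880305 N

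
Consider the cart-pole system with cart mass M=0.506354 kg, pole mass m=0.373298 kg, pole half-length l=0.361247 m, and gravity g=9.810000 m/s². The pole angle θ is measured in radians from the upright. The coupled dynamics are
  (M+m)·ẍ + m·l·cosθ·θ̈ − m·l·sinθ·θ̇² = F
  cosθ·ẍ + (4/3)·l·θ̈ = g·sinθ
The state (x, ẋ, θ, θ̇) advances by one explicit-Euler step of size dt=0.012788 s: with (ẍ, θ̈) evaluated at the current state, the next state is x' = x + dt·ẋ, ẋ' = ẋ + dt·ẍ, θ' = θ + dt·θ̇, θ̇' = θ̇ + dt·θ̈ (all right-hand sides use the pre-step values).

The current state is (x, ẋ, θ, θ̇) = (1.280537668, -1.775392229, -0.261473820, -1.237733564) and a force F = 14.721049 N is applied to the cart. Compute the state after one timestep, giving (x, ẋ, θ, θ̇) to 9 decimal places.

sinθ=-0.258504557, cosθ=0.966010038
temp = (F + m·l·θ̇²·sinθ)/(M+m) = (14.721049 + -0.053405065)/0.879652 = 16.674371154
θ̈ = (g·sinθ − cosθ·temp)/(l·(4/3 − m·cos²θ/(M+m))) = -55.059909477
ẍ = temp − m·l·θ̈·cosθ/(M+m) = 24.828285598
Euler: x'=1.280537668+0.012788·-1.775392229=1.257833952, ẋ'=-1.775392229+0.012788·24.828285598=-1.457888113
       θ'=-0.261473820+0.012788·-1.237733564=-0.277301957, θ̇'=-1.237733564+0.012788·-55.059909477=-1.941839686

(1.257833952, -1.457888113, -0.277301957, -1.941839686)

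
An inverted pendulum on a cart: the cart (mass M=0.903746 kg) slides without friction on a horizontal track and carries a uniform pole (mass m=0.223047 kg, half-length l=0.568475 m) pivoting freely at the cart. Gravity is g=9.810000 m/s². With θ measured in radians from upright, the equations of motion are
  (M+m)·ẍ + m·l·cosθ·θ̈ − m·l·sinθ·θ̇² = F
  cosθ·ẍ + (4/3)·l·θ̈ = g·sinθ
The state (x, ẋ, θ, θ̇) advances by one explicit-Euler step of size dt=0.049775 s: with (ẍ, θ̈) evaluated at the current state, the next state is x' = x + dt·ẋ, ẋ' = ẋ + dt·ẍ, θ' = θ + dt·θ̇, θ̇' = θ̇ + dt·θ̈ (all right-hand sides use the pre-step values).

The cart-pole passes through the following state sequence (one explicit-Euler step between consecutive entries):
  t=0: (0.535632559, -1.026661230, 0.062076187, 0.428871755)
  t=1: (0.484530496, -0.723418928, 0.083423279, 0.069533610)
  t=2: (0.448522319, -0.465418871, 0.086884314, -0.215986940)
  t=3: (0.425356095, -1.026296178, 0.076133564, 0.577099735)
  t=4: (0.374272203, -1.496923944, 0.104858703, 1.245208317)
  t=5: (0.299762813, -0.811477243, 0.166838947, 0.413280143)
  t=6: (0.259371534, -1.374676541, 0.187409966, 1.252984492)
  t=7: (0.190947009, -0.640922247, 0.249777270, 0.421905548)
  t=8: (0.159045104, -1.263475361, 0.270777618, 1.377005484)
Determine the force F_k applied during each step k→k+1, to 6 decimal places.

F_0 = 5.949657 N
F_1 = 5.115680 N
F_2 = -10.684817 N
F_3 = -8.960149 N
F_4 = 13.388769 N
F_5 = -10.643792 N
F_6 = 14.493425 N
F_7 = -11.741253 N

step 0→1:
  ẍ = (ẋ'−ẋ)/dt = (-0.723418928−-1.026661230)/0.049775 = 6.092261
  θ̈ = (θ̇'−θ̇)/dt = (0.069533610−0.428871755)/0.049775 = -7.219250
  sinθ=0.062036, cosθ=0.998074
  F = (M+m)·ẍ + m·l·cosθ·θ̈ − m·l·sinθ·θ̇² = 6.864717 + -0.913613 − 0.001447 = 5.949657
step 1→2:
  ẍ = (ẋ'−ẋ)/dt = (-0.465418871−-0.723418928)/0.049775 = 5.183326
  θ̈ = (θ̇'−θ̇)/dt = (-0.215986940−0.069533610)/0.049775 = -5.736224
  sinθ=0.083327, cosθ=0.996522
  F = (M+m)·ẍ + m·l·cosθ·θ̈ − m·l·sinθ·θ̇² = 5.840536 + -0.724804 − 0.000051 = 5.115680
step 2→3:
  ẍ = (ẋ'−ẋ)/dt = (-1.026296178−-0.465418871)/0.049775 = -11.268253
  θ̈ = (θ̇'−θ̇)/dt = (0.577099735−-0.215986940)/0.049775 = 15.933434
  sinθ=0.086775, cosθ=0.996228
  F = (M+m)·ẍ + m·l·cosθ·θ̈ − m·l·sinθ·θ̇² = -12.696989 + 2.012685 − 0.000513 = -10.684817
step 3→4:
  ẍ = (ẋ'−ẋ)/dt = (-1.496923944−-1.026296178)/0.049775 = -9.455103
  θ̈ = (θ̇'−θ̇)/dt = (1.245208317−0.577099735)/0.049775 = 13.422573
  sinθ=0.076060, cosθ=0.997103
  F = (M+m)·ẍ + m·l·cosθ·θ̈ − m·l·sinθ·θ̇² = -10.653944 + 1.697007 − 0.003212 = -8.960149
step 4→5:
  ẍ = (ẋ'−ẋ)/dt = (-0.811477243−-1.496923944)/0.049775 = 13.770903
  θ̈ = (θ̇'−θ̇)/dt = (0.413280143−1.245208317)/0.049775 = -16.713775
  sinθ=0.104667, cosθ=0.994507
  F = (M+m)·ẍ + m·l·cosθ·θ̈ − m·l·sinθ·θ̇² = 15.516957 + -2.107610 − 0.020578 = 13.388769
step 5→6:
  ẍ = (ẋ'−ẋ)/dt = (-1.374676541−-0.811477243)/0.049775 = -11.314903
  θ̈ = (θ̇'−θ̇)/dt = (1.252984492−0.413280143)/0.049775 = 16.870002
  sinθ=0.166066, cosθ=0.986115
  F = (M+m)·ẍ + m·l·cosθ·θ̈ − m·l·sinθ·θ̇² = -12.749554 + 2.109358 − 0.003596 = -10.643792
step 6→7:
  ẍ = (ẋ'−ẋ)/dt = (-0.640922247−-1.374676541)/0.049775 = 14.741422
  θ̈ = (θ̇'−θ̇)/dt = (0.421905548−1.252984492)/0.049775 = -16.696714
  sinθ=0.186315, cosθ=0.982490
  F = (M+m)·ẍ + m·l·cosθ·θ̈ − m·l·sinθ·θ̇² = 16.610531 + -2.080017 − 0.037089 = 14.493425
step 7→8:
  ẍ = (ẋ'−ẋ)/dt = (-1.263475361−-0.640922247)/0.049775 = -12.507345
  θ̈ = (θ̇'−θ̇)/dt = (1.377005484−0.421905548)/0.049775 = 19.188346
  sinθ=0.247188, cosθ=0.968968
  F = (M+m)·ẍ + m·l·cosθ·θ̈ − m·l·sinθ·θ̇² = -14.093189 + 2.357515 − 0.005579 = -11.741253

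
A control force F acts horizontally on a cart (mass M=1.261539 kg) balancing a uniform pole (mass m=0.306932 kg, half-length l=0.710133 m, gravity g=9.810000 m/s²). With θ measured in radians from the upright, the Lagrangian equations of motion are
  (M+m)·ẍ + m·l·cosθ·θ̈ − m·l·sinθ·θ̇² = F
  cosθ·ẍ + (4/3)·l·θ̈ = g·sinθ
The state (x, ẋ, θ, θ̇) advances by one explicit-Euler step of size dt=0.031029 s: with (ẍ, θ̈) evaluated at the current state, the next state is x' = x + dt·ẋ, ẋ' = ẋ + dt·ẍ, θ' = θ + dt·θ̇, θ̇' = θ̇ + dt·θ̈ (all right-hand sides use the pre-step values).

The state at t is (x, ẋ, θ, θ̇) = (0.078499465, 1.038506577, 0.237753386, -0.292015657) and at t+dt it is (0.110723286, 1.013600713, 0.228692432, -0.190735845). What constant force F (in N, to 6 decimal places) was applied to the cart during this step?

ẍ = (ẋ'−ẋ)/dt = (1.013600713−1.038506577)/0.031029 = -0.802664
θ̈ = (θ̇'−θ̇)/dt = (-0.190735845−-0.292015657)/0.031029 = 3.264037
sinθ=0.235520, cosθ=0.971870
F = (M+m)·ẍ + m·l·cosθ·θ̈ − m·l·sinθ·θ̇² = -1.258955 + 0.691425 − 0.004377 = -0.571908

F = -0.571908 N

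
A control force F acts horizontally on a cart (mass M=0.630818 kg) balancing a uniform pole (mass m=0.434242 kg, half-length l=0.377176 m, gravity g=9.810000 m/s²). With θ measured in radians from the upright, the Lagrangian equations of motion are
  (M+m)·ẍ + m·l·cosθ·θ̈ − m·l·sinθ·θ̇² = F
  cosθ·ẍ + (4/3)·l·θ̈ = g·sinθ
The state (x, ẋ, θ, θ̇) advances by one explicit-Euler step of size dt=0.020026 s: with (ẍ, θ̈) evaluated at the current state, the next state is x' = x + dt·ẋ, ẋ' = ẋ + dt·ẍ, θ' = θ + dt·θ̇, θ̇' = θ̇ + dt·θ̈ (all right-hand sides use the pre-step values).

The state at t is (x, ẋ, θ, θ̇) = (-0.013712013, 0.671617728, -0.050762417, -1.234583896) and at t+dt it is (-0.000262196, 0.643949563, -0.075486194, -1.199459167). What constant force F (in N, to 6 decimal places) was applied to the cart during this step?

F = -1.171930 N

ẍ = (ẋ'−ẋ)/dt = (0.643949563−0.671617728)/0.020026 = -1.381612
θ̈ = (θ̇'−θ̇)/dt = (-1.199459167−-1.234583896)/0.020026 = 1.753956
sinθ=-0.050741, cosθ=0.998712
F = (M+m)·ẍ + m·l·cosθ·θ̈ − m·l·sinθ·θ̇² = -1.471500 + 0.286903 − -0.012667 = -1.171930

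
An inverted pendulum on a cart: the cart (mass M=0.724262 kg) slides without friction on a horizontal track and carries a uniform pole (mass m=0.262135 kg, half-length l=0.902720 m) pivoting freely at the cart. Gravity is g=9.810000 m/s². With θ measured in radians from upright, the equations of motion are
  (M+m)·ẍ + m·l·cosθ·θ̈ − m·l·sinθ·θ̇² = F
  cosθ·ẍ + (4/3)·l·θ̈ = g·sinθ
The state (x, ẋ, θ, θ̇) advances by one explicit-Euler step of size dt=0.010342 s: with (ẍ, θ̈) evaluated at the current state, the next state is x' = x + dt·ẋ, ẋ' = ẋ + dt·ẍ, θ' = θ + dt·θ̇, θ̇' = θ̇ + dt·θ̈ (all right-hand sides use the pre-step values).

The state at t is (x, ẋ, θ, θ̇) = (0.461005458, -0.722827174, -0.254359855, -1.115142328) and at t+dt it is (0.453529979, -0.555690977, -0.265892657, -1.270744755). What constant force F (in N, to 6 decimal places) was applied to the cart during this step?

ẍ = (ẋ'−ẋ)/dt = (-0.555690977−-0.722827174)/0.010342 = 16.160916
θ̈ = (θ̇'−θ̇)/dt = (-1.270744755−-1.115142328)/0.010342 = -15.045680
sinθ=-0.251626, cosθ=0.967825
F = (M+m)·ẍ + m·l·cosθ·θ̈ − m·l·sinθ·θ̇² = 15.941079 + -3.445772 − -0.074045 = 12.569352

F = 12.569352 N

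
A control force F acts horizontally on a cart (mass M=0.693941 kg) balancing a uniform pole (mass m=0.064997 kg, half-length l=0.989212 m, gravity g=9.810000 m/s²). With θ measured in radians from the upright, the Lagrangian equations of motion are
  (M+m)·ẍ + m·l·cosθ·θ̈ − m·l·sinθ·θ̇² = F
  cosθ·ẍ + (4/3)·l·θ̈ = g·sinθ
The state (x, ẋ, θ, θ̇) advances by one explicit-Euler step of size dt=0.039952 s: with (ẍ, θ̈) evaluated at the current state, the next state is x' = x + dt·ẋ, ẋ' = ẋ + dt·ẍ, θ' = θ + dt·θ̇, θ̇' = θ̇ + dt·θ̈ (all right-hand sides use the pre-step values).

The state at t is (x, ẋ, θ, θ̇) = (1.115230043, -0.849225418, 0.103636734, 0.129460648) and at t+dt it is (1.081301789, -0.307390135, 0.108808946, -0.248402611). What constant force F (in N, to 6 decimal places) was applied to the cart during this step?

ẍ = (ẋ'−ẋ)/dt = (-0.307390135−-0.849225418)/0.039952 = 13.562157
θ̈ = (θ̇'−θ̇)/dt = (-0.248402611−0.129460648)/0.039952 = -9.457931
sinθ=0.103451, cosθ=0.994635
F = (M+m)·ẍ + m·l·cosθ·θ̈ − m·l·sinθ·θ̇² = 10.292836 + -0.604843 − 0.000111 = 9.687882

F = 9.687882 N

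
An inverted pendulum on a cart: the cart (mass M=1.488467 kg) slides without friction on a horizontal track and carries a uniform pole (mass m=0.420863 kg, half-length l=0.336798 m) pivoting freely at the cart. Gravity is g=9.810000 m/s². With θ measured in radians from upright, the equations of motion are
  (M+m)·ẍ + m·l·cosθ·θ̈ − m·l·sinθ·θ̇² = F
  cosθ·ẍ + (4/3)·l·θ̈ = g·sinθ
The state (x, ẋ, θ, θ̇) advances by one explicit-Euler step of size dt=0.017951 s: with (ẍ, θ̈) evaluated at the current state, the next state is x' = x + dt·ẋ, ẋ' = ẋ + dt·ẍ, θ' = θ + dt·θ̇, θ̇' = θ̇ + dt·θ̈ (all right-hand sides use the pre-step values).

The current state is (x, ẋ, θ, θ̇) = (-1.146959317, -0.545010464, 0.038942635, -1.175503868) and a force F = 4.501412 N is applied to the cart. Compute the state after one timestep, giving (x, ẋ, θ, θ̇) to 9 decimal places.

(-1.156742800, -0.495593074, 0.017841165, -1.270198355)

sinθ=0.038932793, cosθ=0.999241831
temp = (F + m·l·θ̇²·sinθ)/(M+m) = (4.501412 + 0.007625598)/1.909330 = 2.361581077
θ̈ = (g·sinθ − cosθ·temp)/(l·(4/3 − m·cos²θ/(M+m))) = -5.275165001
ẍ = temp − m·l·θ̈·cosθ/(M+m) = 2.752904559
Euler: x'=-1.146959317+0.017951·-0.545010464=-1.156742800, ẋ'=-0.545010464+0.017951·2.752904559=-0.495593074
       θ'=0.038942635+0.017951·-1.175503868=0.017841165, θ̇'=-1.175503868+0.017951·-5.275165001=-1.270198355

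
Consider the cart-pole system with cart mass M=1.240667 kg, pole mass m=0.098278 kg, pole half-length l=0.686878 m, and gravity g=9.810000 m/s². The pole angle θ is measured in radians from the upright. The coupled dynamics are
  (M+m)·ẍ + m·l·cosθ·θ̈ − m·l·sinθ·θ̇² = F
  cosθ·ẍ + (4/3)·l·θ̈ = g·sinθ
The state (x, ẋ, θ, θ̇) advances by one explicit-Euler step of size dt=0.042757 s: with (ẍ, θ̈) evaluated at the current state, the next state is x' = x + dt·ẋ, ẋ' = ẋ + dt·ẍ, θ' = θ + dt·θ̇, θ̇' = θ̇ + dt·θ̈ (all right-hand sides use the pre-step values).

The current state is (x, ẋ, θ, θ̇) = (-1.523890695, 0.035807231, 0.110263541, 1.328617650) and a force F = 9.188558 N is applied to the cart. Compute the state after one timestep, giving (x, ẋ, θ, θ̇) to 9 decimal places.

sinθ=0.110040245, cosθ=0.993927132
temp = (F + m·l·θ̇²·sinθ)/(M+m) = (9.188558 + 0.013112560)/1.338945 = 6.872329006
θ̈ = (g·sinθ − cosθ·temp)/(l·(4/3 − m·cos²θ/(M+m))) = -6.640752703
ẍ = temp − m·l·θ̈·cosθ/(M+m) = 7.205099669
Euler: x'=-1.523890695+0.042757·0.035807231=-1.522359685, ẋ'=0.035807231+0.042757·7.205099669=0.343875678
       θ'=0.110263541+0.042757·1.328617650=0.167071246, θ̇'=1.328617650+0.042757·-6.640752703=1.044678987

(-1.522359685, 0.343875678, 0.167071246, 1.044678987)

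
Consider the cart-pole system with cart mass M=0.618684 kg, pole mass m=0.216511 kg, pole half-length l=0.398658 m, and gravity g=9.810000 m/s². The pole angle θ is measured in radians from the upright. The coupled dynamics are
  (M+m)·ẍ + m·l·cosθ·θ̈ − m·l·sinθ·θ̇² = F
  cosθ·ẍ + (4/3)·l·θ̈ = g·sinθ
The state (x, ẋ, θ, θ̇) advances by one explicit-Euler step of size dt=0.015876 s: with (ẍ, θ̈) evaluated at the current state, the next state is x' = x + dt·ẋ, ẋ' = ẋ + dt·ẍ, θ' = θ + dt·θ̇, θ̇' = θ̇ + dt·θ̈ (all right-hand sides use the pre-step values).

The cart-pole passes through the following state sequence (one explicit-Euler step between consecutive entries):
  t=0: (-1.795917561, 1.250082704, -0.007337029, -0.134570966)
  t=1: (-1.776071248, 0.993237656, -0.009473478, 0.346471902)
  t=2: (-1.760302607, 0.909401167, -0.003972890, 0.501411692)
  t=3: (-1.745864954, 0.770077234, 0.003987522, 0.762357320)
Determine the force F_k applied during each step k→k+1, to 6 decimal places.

step 0→1:
  ẍ = (ẋ'−ẋ)/dt = (0.993237656−1.250082704)/0.015876 = -16.178197
  θ̈ = (θ̇'−θ̇)/dt = (0.346471902−-0.134570966)/0.015876 = 30.300004
  sinθ=-0.007337, cosθ=0.999973
  F = (M+m)·ẍ + m·l·cosθ·θ̈ − m·l·sinθ·θ̇² = -13.511949 + 2.615239 − -0.000011 = -10.896698
step 1→2:
  ẍ = (ẋ'−ẋ)/dt = (0.909401167−0.993237656)/0.015876 = -5.280706
  θ̈ = (θ̇'−θ̇)/dt = (0.501411692−0.346471902)/0.015876 = 9.759372
  sinθ=-0.009473, cosθ=0.999955
  F = (M+m)·ẍ + m·l·cosθ·θ̈ − m·l·sinθ·θ̇² = -4.410419 + 0.842331 − -0.000098 = -3.567990
step 2→3:
  ẍ = (ẋ'−ẋ)/dt = (0.770077234−0.909401167)/0.015876 = -8.775758
  θ̈ = (θ̇'−θ̇)/dt = (0.762357320−0.501411692)/0.015876 = 16.436485
  sinθ=-0.003973, cosθ=0.999992
  F = (M+m)·ẍ + m·l·cosθ·θ̈ − m·l·sinθ·θ̇² = -7.329469 + 1.418685 − -0.000086 = -5.910698

F_0 = -10.896698 N
F_1 = -3.567990 N
F_2 = -5.910698 N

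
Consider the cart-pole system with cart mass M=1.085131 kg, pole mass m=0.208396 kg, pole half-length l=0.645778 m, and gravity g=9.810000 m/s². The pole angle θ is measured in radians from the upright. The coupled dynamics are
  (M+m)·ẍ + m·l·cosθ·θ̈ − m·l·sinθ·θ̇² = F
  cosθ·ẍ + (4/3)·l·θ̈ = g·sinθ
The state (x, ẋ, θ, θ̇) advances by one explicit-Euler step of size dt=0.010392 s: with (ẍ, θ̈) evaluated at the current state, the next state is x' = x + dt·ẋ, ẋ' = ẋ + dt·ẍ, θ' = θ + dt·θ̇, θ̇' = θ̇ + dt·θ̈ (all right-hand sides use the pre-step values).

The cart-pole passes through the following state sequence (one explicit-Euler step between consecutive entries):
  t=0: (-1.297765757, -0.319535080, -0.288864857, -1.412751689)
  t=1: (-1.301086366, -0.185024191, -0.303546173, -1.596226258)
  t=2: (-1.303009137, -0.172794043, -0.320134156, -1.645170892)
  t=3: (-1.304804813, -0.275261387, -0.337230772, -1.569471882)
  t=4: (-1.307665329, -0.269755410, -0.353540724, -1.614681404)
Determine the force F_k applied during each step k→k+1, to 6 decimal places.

step 0→1:
  ẍ = (ẋ'−ẋ)/dt = (-0.185024191−-0.319535080)/0.010392 = 12.943696
  θ̈ = (θ̇'−θ̇)/dt = (-1.596226258−-1.412751689)/0.010392 = -17.655367
  sinθ=-0.284864, cosθ=0.958568
  F = (M+m)·ẍ + m·l·cosθ·θ̈ − m·l·sinθ·θ̇² = 16.743020 + -2.277573 − -0.076514 = 14.541962
step 1→2:
  ẍ = (ẋ'−ẋ)/dt = (-0.172794043−-0.185024191)/0.010392 = 1.176881
  θ̈ = (θ̇'−θ̇)/dt = (-1.645170892−-1.596226258)/0.010392 = -4.709838
  sinθ=-0.298906, cosθ=0.954283
  F = (M+m)·ẍ + m·l·cosθ·θ̈ − m·l·sinθ·θ̇² = 1.522327 + -0.604861 − -0.102494 = 1.019960
step 2→3:
  ẍ = (ẋ'−ẋ)/dt = (-0.275261387−-0.172794043)/0.010392 = -9.860214
  θ̈ = (θ̇'−θ̇)/dt = (-1.569471882−-1.645170892)/0.010392 = 7.284354
  sinθ=-0.314694, cosθ=0.949193
  F = (M+m)·ẍ + m·l·cosθ·θ̈ − m·l·sinθ·θ̇² = -12.754453 + 0.930504 − -0.114626 = -11.709323
step 3→4:
  ẍ = (ẋ'−ẋ)/dt = (-0.269755410−-0.275261387)/0.010392 = 0.529828
  θ̈ = (θ̇'−θ̇)/dt = (-1.614681404−-1.569471882)/0.010392 = -4.350416
  sinθ=-0.330875, cosθ=0.943675
  F = (M+m)·ẍ + m·l·cosθ·θ̈ − m·l·sinθ·θ̇² = 0.685347 + -0.552492 − -0.109684 = 0.242540

F_0 = 14.541962 N
F_1 = 1.019960 N
F_2 = -11.709323 N
F_3 = 0.242540 N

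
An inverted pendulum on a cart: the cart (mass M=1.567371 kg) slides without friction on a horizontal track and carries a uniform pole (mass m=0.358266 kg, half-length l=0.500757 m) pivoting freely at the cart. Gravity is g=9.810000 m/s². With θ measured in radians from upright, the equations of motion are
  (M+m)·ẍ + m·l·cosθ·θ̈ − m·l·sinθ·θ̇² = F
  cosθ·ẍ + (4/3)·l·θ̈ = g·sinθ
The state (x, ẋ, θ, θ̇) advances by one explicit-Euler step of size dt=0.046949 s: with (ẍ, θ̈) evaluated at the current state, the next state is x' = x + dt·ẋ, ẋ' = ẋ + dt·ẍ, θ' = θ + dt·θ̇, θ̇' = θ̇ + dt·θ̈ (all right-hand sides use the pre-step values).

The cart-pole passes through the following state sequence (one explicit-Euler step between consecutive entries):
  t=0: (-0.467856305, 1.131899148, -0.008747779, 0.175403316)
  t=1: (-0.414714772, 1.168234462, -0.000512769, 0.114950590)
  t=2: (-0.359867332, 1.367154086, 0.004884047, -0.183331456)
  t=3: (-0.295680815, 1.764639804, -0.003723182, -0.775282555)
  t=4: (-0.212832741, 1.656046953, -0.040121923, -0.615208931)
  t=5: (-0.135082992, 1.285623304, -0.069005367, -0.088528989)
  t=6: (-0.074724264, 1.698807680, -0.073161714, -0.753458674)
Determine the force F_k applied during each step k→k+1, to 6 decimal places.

step 0→1:
  ẍ = (ẋ'−ẋ)/dt = (1.168234462−1.131899148)/0.046949 = 0.773932
  θ̈ = (θ̇'−θ̇)/dt = (0.114950590−0.175403316)/0.046949 = -1.287625
  sinθ=-0.008748, cosθ=0.999962
  F = (M+m)·ẍ + m·l·cosθ·θ̈ − m·l·sinθ·θ̇² = 1.490311 + -0.230997 − -0.000048 = 1.259363
step 1→2:
  ẍ = (ẋ'−ẋ)/dt = (1.367154086−1.168234462)/0.046949 = 4.236930
  θ̈ = (θ̇'−θ̇)/dt = (-0.183331456−0.114950590)/0.046949 = -6.353321
  sinθ=-0.000513, cosθ=1.000000
  F = (M+m)·ẍ + m·l·cosθ·θ̈ − m·l·sinθ·θ̇² = 8.158789 + -1.139812 − -0.000001 = 7.018978
step 2→3:
  ẍ = (ẋ'−ẋ)/dt = (1.764639804−1.367154086)/0.046949 = 8.466330
  θ̈ = (θ̇'−θ̇)/dt = (-0.775282555−-0.183331456)/0.046949 = -12.608386
  sinθ=0.004884, cosθ=0.999988
  F = (M+m)·ẍ + m·l·cosθ·θ̈ − m·l·sinθ·θ̇² = 16.303078 + -2.261970 − 0.000029 = 14.041078
step 3→4:
  ẍ = (ẋ'−ẋ)/dt = (1.656046953−1.764639804)/0.046949 = -2.312996
  θ̈ = (θ̇'−θ̇)/dt = (-0.615208931−-0.775282555)/0.046949 = 3.409521
  sinθ=-0.003723, cosθ=0.999993
  F = (M+m)·ẍ + m·l·cosθ·θ̈ − m·l·sinθ·θ̇² = -4.453991 + 0.611678 − -0.000401 = -3.841911
step 4→5:
  ẍ = (ẋ'−ẋ)/dt = (1.285623304−1.656046953)/0.046949 = -7.889916
  θ̈ = (θ̇'−θ̇)/dt = (-0.088528989−-0.615208931)/0.046949 = 11.218129
  sinθ=-0.040111, cosθ=0.999195
  F = (M+m)·ẍ + m·l·cosθ·θ̈ − m·l·sinθ·θ̇² = -15.193113 + 2.010960 − -0.002724 = -13.179430
step 5→6:
  ẍ = (ẋ'−ẋ)/dt = (1.698807680−1.285623304)/0.046949 = 8.800707
  θ̈ = (θ̇'−θ̇)/dt = (-0.753458674−-0.088528989)/0.046949 = -14.162808
  sinθ=-0.068951, cosθ=0.997620
  F = (M+m)·ẍ + m·l·cosθ·θ̈ − m·l·sinθ·θ̇² = 16.946966 + -2.534820 − -0.000097 = 14.412243

F_0 = 1.259363 N
F_1 = 7.018978 N
F_2 = 14.041078 N
F_3 = -3.841911 N
F_4 = -13.179430 N
F_5 = 14.412243 N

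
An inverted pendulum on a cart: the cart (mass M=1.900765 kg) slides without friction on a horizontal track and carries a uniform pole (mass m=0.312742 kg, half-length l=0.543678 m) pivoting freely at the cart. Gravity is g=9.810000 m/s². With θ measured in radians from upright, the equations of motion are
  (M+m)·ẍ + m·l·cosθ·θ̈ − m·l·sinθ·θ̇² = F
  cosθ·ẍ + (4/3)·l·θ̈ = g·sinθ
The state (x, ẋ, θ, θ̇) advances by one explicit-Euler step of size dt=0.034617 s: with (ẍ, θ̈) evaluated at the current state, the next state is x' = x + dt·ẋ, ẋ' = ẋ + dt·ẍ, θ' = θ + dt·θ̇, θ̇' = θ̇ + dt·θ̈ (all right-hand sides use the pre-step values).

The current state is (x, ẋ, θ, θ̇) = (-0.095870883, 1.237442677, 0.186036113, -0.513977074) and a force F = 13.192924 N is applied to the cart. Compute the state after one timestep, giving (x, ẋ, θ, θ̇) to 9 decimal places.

(-0.053034330, 1.460147092, 0.168243769, -0.729245507)

sinθ=0.184964868, cosθ=0.982745134
temp = (F + m·l·θ̇²·sinθ)/(M+m) = (13.192924 + 0.008308157)/2.213507 = 5.963944165
θ̈ = (g·sinθ − cosθ·temp)/(l·(4/3 − m·cos²θ/(M+m))) = -6.218575639
ẍ = temp − m·l·θ̈·cosθ/(M+m) = 6.433382868
Euler: x'=-0.095870883+0.034617·1.237442677=-0.053034330, ẋ'=1.237442677+0.034617·6.433382868=1.460147092
       θ'=0.186036113+0.034617·-0.513977074=0.168243769, θ̇'=-0.513977074+0.034617·-6.218575639=-0.729245507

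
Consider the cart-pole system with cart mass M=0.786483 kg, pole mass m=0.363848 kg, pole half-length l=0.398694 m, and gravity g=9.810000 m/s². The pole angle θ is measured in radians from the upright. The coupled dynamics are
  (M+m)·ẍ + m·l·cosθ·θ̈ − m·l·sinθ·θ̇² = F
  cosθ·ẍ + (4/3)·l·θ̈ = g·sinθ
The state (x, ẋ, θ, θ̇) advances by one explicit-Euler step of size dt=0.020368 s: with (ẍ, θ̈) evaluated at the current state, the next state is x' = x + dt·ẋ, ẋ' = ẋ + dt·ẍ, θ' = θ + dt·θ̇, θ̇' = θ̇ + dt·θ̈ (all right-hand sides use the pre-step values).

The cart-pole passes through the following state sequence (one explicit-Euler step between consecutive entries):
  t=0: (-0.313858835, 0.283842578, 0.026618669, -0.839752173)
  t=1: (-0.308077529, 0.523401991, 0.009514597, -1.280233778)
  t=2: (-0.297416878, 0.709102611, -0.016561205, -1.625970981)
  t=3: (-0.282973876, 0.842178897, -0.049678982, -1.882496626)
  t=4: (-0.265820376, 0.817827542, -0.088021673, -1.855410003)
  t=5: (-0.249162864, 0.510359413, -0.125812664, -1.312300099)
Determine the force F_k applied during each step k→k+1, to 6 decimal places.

F_0 = 10.390896 N
F_1 = 8.023338 N
F_2 = 5.695385 N
F_3 = -1.157095 N
F_4 = -13.467953 N

step 0→1:
  ẍ = (ẋ'−ẋ)/dt = (0.523401991−0.283842578)/0.020368 = 11.761558
  θ̈ = (θ̇'−θ̇)/dt = (-1.280233778−-0.839752173)/0.020368 = -21.626159
  sinθ=0.026616, cosθ=0.999646
  F = (M+m)·ẍ + m·l·cosθ·θ̈ − m·l·sinθ·θ̇² = 13.529685 + -3.136066 − 0.002723 = 10.390896
step 1→2:
  ẍ = (ẋ'−ẋ)/dt = (0.709102611−0.523401991)/0.020368 = 9.117273
  θ̈ = (θ̇'−θ̇)/dt = (-1.625970981−-1.280233778)/0.020368 = -16.974529
  sinθ=0.009514, cosθ=0.999955
  F = (M+m)·ẍ + m·l·cosθ·θ̈ − m·l·sinθ·θ̇² = 10.487882 + -2.462282 − 0.002262 = 8.023338
step 2→3:
  ẍ = (ẋ'−ẋ)/dt = (0.842178897−0.709102611)/0.020368 = 6.533596
  θ̈ = (θ̇'−θ̇)/dt = (-1.882496626−-1.625970981)/0.020368 = -12.594543
  sinθ=-0.016560, cosθ=0.999863
  F = (M+m)·ẍ + m·l·cosθ·θ̈ − m·l·sinθ·θ̇² = 7.515798 + -1.826764 − -0.006351 = 5.695385
step 3→4:
  ẍ = (ẋ'−ẋ)/dt = (0.817827542−0.842178897)/0.020368 = -1.195569
  θ̈ = (θ̇'−θ̇)/dt = (-1.855410003−-1.882496626)/0.020368 = 1.329862
  sinθ=-0.049659, cosθ=0.998766
  F = (M+m)·ẍ + m·l·cosθ·θ̈ − m·l·sinθ·θ̇² = -1.375300 + 0.192677 − -0.025528 = -1.157095
step 4→5:
  ẍ = (ẋ'−ẋ)/dt = (0.510359413−0.817827542)/0.020368 = -15.095647
  θ̈ = (θ̇'−θ̇)/dt = (-1.312300099−-1.855410003)/0.020368 = 26.664862
  sinθ=-0.087908, cosθ=0.996129
  F = (M+m)·ẍ + m·l·cosθ·θ̈ − m·l·sinθ·θ̇² = -17.364990 + 3.853137 − -0.043900 = -13.467953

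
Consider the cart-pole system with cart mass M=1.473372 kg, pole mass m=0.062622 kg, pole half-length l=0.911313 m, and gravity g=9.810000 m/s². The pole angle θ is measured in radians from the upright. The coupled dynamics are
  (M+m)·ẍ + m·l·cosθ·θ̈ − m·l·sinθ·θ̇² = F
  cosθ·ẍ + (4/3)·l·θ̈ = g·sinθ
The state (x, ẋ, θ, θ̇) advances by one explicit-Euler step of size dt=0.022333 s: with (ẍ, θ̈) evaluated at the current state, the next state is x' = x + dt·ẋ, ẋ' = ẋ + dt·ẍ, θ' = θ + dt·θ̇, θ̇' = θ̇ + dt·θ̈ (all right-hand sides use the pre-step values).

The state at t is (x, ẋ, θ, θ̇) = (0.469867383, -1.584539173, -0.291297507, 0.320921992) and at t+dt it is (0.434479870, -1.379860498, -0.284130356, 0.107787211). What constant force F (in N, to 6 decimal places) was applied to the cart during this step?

ẍ = (ẋ'−ẋ)/dt = (-1.379860498−-1.584539173)/0.022333 = 9.164854
θ̈ = (θ̇'−θ̇)/dt = (0.107787211−0.320921992)/0.022333 = -9.543491
sinθ=-0.287195, cosθ=0.957872
F = (M+m)·ẍ + m·l·cosθ·θ̈ − m·l·sinθ·θ̇² = 14.077160 + -0.521686 − -0.001688 = 13.557162

F = 13.557162 N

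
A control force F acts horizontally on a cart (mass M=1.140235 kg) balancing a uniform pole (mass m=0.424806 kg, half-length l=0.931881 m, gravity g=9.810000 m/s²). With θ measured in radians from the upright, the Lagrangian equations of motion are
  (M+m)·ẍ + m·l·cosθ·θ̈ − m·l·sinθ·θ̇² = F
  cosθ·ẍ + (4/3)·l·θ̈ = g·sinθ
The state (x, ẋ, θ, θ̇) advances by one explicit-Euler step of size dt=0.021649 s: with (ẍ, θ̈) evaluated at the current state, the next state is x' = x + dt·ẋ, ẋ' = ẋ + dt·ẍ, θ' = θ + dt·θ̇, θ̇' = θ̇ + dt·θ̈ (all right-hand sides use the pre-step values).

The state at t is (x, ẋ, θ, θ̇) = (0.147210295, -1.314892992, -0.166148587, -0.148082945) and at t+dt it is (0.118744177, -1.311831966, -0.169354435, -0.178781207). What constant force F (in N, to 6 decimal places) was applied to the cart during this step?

F = -0.330889 N

ẍ = (ẋ'−ẋ)/dt = (-1.311831966−-1.314892992)/0.021649 = 0.141393
θ̈ = (θ̇'−θ̇)/dt = (-0.178781207−-0.148082945)/0.021649 = -1.417999
sinθ=-0.165385, cosθ=0.986229
F = (M+m)·ẍ + m·l·cosθ·θ̈ − m·l·sinθ·θ̇² = 0.221286 + -0.553611 − -0.001436 = -0.330889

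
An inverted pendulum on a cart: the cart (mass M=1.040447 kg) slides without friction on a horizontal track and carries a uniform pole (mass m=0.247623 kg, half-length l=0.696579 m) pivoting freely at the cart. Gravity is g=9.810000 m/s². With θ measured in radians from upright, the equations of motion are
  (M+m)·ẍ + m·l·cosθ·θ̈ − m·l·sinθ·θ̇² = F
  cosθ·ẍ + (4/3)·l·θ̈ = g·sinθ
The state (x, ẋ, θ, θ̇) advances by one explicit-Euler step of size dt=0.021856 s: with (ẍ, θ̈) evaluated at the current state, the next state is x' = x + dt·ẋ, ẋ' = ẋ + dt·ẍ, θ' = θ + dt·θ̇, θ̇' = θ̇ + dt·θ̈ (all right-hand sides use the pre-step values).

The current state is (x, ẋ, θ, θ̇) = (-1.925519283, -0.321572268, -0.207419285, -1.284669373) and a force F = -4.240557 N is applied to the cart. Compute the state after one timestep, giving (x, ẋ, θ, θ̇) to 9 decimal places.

sinθ=-0.205935189, cosθ=0.978565633
temp = (F + m·l·θ̇²·sinθ)/(M+m) = (-4.240557 + -0.058623894)/1.288070 = -3.337691969
θ̈ = (g·sinθ − cosθ·temp)/(l·(4/3 − m·cos²θ/(M+m))) = 1.556360613
ẍ = temp − m·l·θ̈·cosθ/(M+m) = -3.541641205
Euler: x'=-1.925519283+0.021856·-0.321572268=-1.932547566, ẋ'=-0.321572268+0.021856·-3.541641205=-0.398978378
       θ'=-0.207419285+0.021856·-1.284669373=-0.235497019, θ̇'=-1.284669373+0.021856·1.556360613=-1.250653555

(-1.932547566, -0.398978378, -0.235497019, -1.250653555)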